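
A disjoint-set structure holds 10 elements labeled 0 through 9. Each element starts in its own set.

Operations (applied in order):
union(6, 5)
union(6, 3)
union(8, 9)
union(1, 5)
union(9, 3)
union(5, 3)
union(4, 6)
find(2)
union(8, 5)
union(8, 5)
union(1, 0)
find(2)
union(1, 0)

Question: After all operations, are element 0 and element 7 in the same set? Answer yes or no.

Step 1: union(6, 5) -> merged; set of 6 now {5, 6}
Step 2: union(6, 3) -> merged; set of 6 now {3, 5, 6}
Step 3: union(8, 9) -> merged; set of 8 now {8, 9}
Step 4: union(1, 5) -> merged; set of 1 now {1, 3, 5, 6}
Step 5: union(9, 3) -> merged; set of 9 now {1, 3, 5, 6, 8, 9}
Step 6: union(5, 3) -> already same set; set of 5 now {1, 3, 5, 6, 8, 9}
Step 7: union(4, 6) -> merged; set of 4 now {1, 3, 4, 5, 6, 8, 9}
Step 8: find(2) -> no change; set of 2 is {2}
Step 9: union(8, 5) -> already same set; set of 8 now {1, 3, 4, 5, 6, 8, 9}
Step 10: union(8, 5) -> already same set; set of 8 now {1, 3, 4, 5, 6, 8, 9}
Step 11: union(1, 0) -> merged; set of 1 now {0, 1, 3, 4, 5, 6, 8, 9}
Step 12: find(2) -> no change; set of 2 is {2}
Step 13: union(1, 0) -> already same set; set of 1 now {0, 1, 3, 4, 5, 6, 8, 9}
Set of 0: {0, 1, 3, 4, 5, 6, 8, 9}; 7 is not a member.

Answer: no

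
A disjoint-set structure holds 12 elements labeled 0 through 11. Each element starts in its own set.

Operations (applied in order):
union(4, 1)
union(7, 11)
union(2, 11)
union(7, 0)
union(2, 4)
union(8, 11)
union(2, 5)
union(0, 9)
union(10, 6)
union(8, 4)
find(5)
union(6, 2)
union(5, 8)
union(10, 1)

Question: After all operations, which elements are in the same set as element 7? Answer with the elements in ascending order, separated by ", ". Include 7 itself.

Answer: 0, 1, 2, 4, 5, 6, 7, 8, 9, 10, 11

Derivation:
Step 1: union(4, 1) -> merged; set of 4 now {1, 4}
Step 2: union(7, 11) -> merged; set of 7 now {7, 11}
Step 3: union(2, 11) -> merged; set of 2 now {2, 7, 11}
Step 4: union(7, 0) -> merged; set of 7 now {0, 2, 7, 11}
Step 5: union(2, 4) -> merged; set of 2 now {0, 1, 2, 4, 7, 11}
Step 6: union(8, 11) -> merged; set of 8 now {0, 1, 2, 4, 7, 8, 11}
Step 7: union(2, 5) -> merged; set of 2 now {0, 1, 2, 4, 5, 7, 8, 11}
Step 8: union(0, 9) -> merged; set of 0 now {0, 1, 2, 4, 5, 7, 8, 9, 11}
Step 9: union(10, 6) -> merged; set of 10 now {6, 10}
Step 10: union(8, 4) -> already same set; set of 8 now {0, 1, 2, 4, 5, 7, 8, 9, 11}
Step 11: find(5) -> no change; set of 5 is {0, 1, 2, 4, 5, 7, 8, 9, 11}
Step 12: union(6, 2) -> merged; set of 6 now {0, 1, 2, 4, 5, 6, 7, 8, 9, 10, 11}
Step 13: union(5, 8) -> already same set; set of 5 now {0, 1, 2, 4, 5, 6, 7, 8, 9, 10, 11}
Step 14: union(10, 1) -> already same set; set of 10 now {0, 1, 2, 4, 5, 6, 7, 8, 9, 10, 11}
Component of 7: {0, 1, 2, 4, 5, 6, 7, 8, 9, 10, 11}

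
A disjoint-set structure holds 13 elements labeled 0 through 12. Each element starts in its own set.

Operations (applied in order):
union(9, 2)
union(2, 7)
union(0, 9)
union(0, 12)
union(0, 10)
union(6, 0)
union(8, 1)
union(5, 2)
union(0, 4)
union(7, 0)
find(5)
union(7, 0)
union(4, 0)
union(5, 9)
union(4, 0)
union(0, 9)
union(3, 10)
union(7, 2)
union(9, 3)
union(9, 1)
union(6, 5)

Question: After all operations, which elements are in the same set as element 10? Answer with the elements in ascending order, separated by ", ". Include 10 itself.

Answer: 0, 1, 2, 3, 4, 5, 6, 7, 8, 9, 10, 12

Derivation:
Step 1: union(9, 2) -> merged; set of 9 now {2, 9}
Step 2: union(2, 7) -> merged; set of 2 now {2, 7, 9}
Step 3: union(0, 9) -> merged; set of 0 now {0, 2, 7, 9}
Step 4: union(0, 12) -> merged; set of 0 now {0, 2, 7, 9, 12}
Step 5: union(0, 10) -> merged; set of 0 now {0, 2, 7, 9, 10, 12}
Step 6: union(6, 0) -> merged; set of 6 now {0, 2, 6, 7, 9, 10, 12}
Step 7: union(8, 1) -> merged; set of 8 now {1, 8}
Step 8: union(5, 2) -> merged; set of 5 now {0, 2, 5, 6, 7, 9, 10, 12}
Step 9: union(0, 4) -> merged; set of 0 now {0, 2, 4, 5, 6, 7, 9, 10, 12}
Step 10: union(7, 0) -> already same set; set of 7 now {0, 2, 4, 5, 6, 7, 9, 10, 12}
Step 11: find(5) -> no change; set of 5 is {0, 2, 4, 5, 6, 7, 9, 10, 12}
Step 12: union(7, 0) -> already same set; set of 7 now {0, 2, 4, 5, 6, 7, 9, 10, 12}
Step 13: union(4, 0) -> already same set; set of 4 now {0, 2, 4, 5, 6, 7, 9, 10, 12}
Step 14: union(5, 9) -> already same set; set of 5 now {0, 2, 4, 5, 6, 7, 9, 10, 12}
Step 15: union(4, 0) -> already same set; set of 4 now {0, 2, 4, 5, 6, 7, 9, 10, 12}
Step 16: union(0, 9) -> already same set; set of 0 now {0, 2, 4, 5, 6, 7, 9, 10, 12}
Step 17: union(3, 10) -> merged; set of 3 now {0, 2, 3, 4, 5, 6, 7, 9, 10, 12}
Step 18: union(7, 2) -> already same set; set of 7 now {0, 2, 3, 4, 5, 6, 7, 9, 10, 12}
Step 19: union(9, 3) -> already same set; set of 9 now {0, 2, 3, 4, 5, 6, 7, 9, 10, 12}
Step 20: union(9, 1) -> merged; set of 9 now {0, 1, 2, 3, 4, 5, 6, 7, 8, 9, 10, 12}
Step 21: union(6, 5) -> already same set; set of 6 now {0, 1, 2, 3, 4, 5, 6, 7, 8, 9, 10, 12}
Component of 10: {0, 1, 2, 3, 4, 5, 6, 7, 8, 9, 10, 12}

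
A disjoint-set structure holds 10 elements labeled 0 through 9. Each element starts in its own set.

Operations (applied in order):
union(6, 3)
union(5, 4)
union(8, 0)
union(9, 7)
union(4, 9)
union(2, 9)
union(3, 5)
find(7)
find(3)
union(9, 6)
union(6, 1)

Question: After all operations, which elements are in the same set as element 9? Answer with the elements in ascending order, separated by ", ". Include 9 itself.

Step 1: union(6, 3) -> merged; set of 6 now {3, 6}
Step 2: union(5, 4) -> merged; set of 5 now {4, 5}
Step 3: union(8, 0) -> merged; set of 8 now {0, 8}
Step 4: union(9, 7) -> merged; set of 9 now {7, 9}
Step 5: union(4, 9) -> merged; set of 4 now {4, 5, 7, 9}
Step 6: union(2, 9) -> merged; set of 2 now {2, 4, 5, 7, 9}
Step 7: union(3, 5) -> merged; set of 3 now {2, 3, 4, 5, 6, 7, 9}
Step 8: find(7) -> no change; set of 7 is {2, 3, 4, 5, 6, 7, 9}
Step 9: find(3) -> no change; set of 3 is {2, 3, 4, 5, 6, 7, 9}
Step 10: union(9, 6) -> already same set; set of 9 now {2, 3, 4, 5, 6, 7, 9}
Step 11: union(6, 1) -> merged; set of 6 now {1, 2, 3, 4, 5, 6, 7, 9}
Component of 9: {1, 2, 3, 4, 5, 6, 7, 9}

Answer: 1, 2, 3, 4, 5, 6, 7, 9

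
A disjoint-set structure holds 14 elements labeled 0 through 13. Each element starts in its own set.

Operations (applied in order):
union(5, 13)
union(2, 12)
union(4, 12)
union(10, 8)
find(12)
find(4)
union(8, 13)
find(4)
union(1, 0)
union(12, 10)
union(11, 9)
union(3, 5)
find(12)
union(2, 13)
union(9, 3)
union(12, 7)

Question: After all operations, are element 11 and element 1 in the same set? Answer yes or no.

Answer: no

Derivation:
Step 1: union(5, 13) -> merged; set of 5 now {5, 13}
Step 2: union(2, 12) -> merged; set of 2 now {2, 12}
Step 3: union(4, 12) -> merged; set of 4 now {2, 4, 12}
Step 4: union(10, 8) -> merged; set of 10 now {8, 10}
Step 5: find(12) -> no change; set of 12 is {2, 4, 12}
Step 6: find(4) -> no change; set of 4 is {2, 4, 12}
Step 7: union(8, 13) -> merged; set of 8 now {5, 8, 10, 13}
Step 8: find(4) -> no change; set of 4 is {2, 4, 12}
Step 9: union(1, 0) -> merged; set of 1 now {0, 1}
Step 10: union(12, 10) -> merged; set of 12 now {2, 4, 5, 8, 10, 12, 13}
Step 11: union(11, 9) -> merged; set of 11 now {9, 11}
Step 12: union(3, 5) -> merged; set of 3 now {2, 3, 4, 5, 8, 10, 12, 13}
Step 13: find(12) -> no change; set of 12 is {2, 3, 4, 5, 8, 10, 12, 13}
Step 14: union(2, 13) -> already same set; set of 2 now {2, 3, 4, 5, 8, 10, 12, 13}
Step 15: union(9, 3) -> merged; set of 9 now {2, 3, 4, 5, 8, 9, 10, 11, 12, 13}
Step 16: union(12, 7) -> merged; set of 12 now {2, 3, 4, 5, 7, 8, 9, 10, 11, 12, 13}
Set of 11: {2, 3, 4, 5, 7, 8, 9, 10, 11, 12, 13}; 1 is not a member.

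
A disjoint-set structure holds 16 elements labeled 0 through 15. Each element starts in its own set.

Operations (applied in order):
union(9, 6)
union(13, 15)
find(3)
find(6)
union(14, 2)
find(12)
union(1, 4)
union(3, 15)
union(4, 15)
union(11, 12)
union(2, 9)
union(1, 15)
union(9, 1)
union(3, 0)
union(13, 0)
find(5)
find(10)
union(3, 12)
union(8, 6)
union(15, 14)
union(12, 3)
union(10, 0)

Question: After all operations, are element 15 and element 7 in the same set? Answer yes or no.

Answer: no

Derivation:
Step 1: union(9, 6) -> merged; set of 9 now {6, 9}
Step 2: union(13, 15) -> merged; set of 13 now {13, 15}
Step 3: find(3) -> no change; set of 3 is {3}
Step 4: find(6) -> no change; set of 6 is {6, 9}
Step 5: union(14, 2) -> merged; set of 14 now {2, 14}
Step 6: find(12) -> no change; set of 12 is {12}
Step 7: union(1, 4) -> merged; set of 1 now {1, 4}
Step 8: union(3, 15) -> merged; set of 3 now {3, 13, 15}
Step 9: union(4, 15) -> merged; set of 4 now {1, 3, 4, 13, 15}
Step 10: union(11, 12) -> merged; set of 11 now {11, 12}
Step 11: union(2, 9) -> merged; set of 2 now {2, 6, 9, 14}
Step 12: union(1, 15) -> already same set; set of 1 now {1, 3, 4, 13, 15}
Step 13: union(9, 1) -> merged; set of 9 now {1, 2, 3, 4, 6, 9, 13, 14, 15}
Step 14: union(3, 0) -> merged; set of 3 now {0, 1, 2, 3, 4, 6, 9, 13, 14, 15}
Step 15: union(13, 0) -> already same set; set of 13 now {0, 1, 2, 3, 4, 6, 9, 13, 14, 15}
Step 16: find(5) -> no change; set of 5 is {5}
Step 17: find(10) -> no change; set of 10 is {10}
Step 18: union(3, 12) -> merged; set of 3 now {0, 1, 2, 3, 4, 6, 9, 11, 12, 13, 14, 15}
Step 19: union(8, 6) -> merged; set of 8 now {0, 1, 2, 3, 4, 6, 8, 9, 11, 12, 13, 14, 15}
Step 20: union(15, 14) -> already same set; set of 15 now {0, 1, 2, 3, 4, 6, 8, 9, 11, 12, 13, 14, 15}
Step 21: union(12, 3) -> already same set; set of 12 now {0, 1, 2, 3, 4, 6, 8, 9, 11, 12, 13, 14, 15}
Step 22: union(10, 0) -> merged; set of 10 now {0, 1, 2, 3, 4, 6, 8, 9, 10, 11, 12, 13, 14, 15}
Set of 15: {0, 1, 2, 3, 4, 6, 8, 9, 10, 11, 12, 13, 14, 15}; 7 is not a member.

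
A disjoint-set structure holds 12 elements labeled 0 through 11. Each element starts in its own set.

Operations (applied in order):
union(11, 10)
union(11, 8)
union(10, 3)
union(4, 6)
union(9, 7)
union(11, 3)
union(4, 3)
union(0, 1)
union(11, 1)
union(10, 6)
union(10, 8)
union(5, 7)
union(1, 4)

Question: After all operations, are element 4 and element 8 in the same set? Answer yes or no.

Step 1: union(11, 10) -> merged; set of 11 now {10, 11}
Step 2: union(11, 8) -> merged; set of 11 now {8, 10, 11}
Step 3: union(10, 3) -> merged; set of 10 now {3, 8, 10, 11}
Step 4: union(4, 6) -> merged; set of 4 now {4, 6}
Step 5: union(9, 7) -> merged; set of 9 now {7, 9}
Step 6: union(11, 3) -> already same set; set of 11 now {3, 8, 10, 11}
Step 7: union(4, 3) -> merged; set of 4 now {3, 4, 6, 8, 10, 11}
Step 8: union(0, 1) -> merged; set of 0 now {0, 1}
Step 9: union(11, 1) -> merged; set of 11 now {0, 1, 3, 4, 6, 8, 10, 11}
Step 10: union(10, 6) -> already same set; set of 10 now {0, 1, 3, 4, 6, 8, 10, 11}
Step 11: union(10, 8) -> already same set; set of 10 now {0, 1, 3, 4, 6, 8, 10, 11}
Step 12: union(5, 7) -> merged; set of 5 now {5, 7, 9}
Step 13: union(1, 4) -> already same set; set of 1 now {0, 1, 3, 4, 6, 8, 10, 11}
Set of 4: {0, 1, 3, 4, 6, 8, 10, 11}; 8 is a member.

Answer: yes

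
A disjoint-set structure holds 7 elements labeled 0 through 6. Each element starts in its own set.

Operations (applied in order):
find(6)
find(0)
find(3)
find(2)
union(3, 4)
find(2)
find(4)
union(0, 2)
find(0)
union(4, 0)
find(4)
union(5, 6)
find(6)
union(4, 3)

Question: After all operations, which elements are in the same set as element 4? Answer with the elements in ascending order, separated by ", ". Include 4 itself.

Answer: 0, 2, 3, 4

Derivation:
Step 1: find(6) -> no change; set of 6 is {6}
Step 2: find(0) -> no change; set of 0 is {0}
Step 3: find(3) -> no change; set of 3 is {3}
Step 4: find(2) -> no change; set of 2 is {2}
Step 5: union(3, 4) -> merged; set of 3 now {3, 4}
Step 6: find(2) -> no change; set of 2 is {2}
Step 7: find(4) -> no change; set of 4 is {3, 4}
Step 8: union(0, 2) -> merged; set of 0 now {0, 2}
Step 9: find(0) -> no change; set of 0 is {0, 2}
Step 10: union(4, 0) -> merged; set of 4 now {0, 2, 3, 4}
Step 11: find(4) -> no change; set of 4 is {0, 2, 3, 4}
Step 12: union(5, 6) -> merged; set of 5 now {5, 6}
Step 13: find(6) -> no change; set of 6 is {5, 6}
Step 14: union(4, 3) -> already same set; set of 4 now {0, 2, 3, 4}
Component of 4: {0, 2, 3, 4}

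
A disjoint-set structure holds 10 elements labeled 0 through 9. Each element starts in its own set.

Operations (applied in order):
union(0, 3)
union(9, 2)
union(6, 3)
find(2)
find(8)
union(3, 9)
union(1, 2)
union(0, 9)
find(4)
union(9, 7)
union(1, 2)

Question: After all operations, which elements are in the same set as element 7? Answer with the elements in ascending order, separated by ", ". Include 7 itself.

Answer: 0, 1, 2, 3, 6, 7, 9

Derivation:
Step 1: union(0, 3) -> merged; set of 0 now {0, 3}
Step 2: union(9, 2) -> merged; set of 9 now {2, 9}
Step 3: union(6, 3) -> merged; set of 6 now {0, 3, 6}
Step 4: find(2) -> no change; set of 2 is {2, 9}
Step 5: find(8) -> no change; set of 8 is {8}
Step 6: union(3, 9) -> merged; set of 3 now {0, 2, 3, 6, 9}
Step 7: union(1, 2) -> merged; set of 1 now {0, 1, 2, 3, 6, 9}
Step 8: union(0, 9) -> already same set; set of 0 now {0, 1, 2, 3, 6, 9}
Step 9: find(4) -> no change; set of 4 is {4}
Step 10: union(9, 7) -> merged; set of 9 now {0, 1, 2, 3, 6, 7, 9}
Step 11: union(1, 2) -> already same set; set of 1 now {0, 1, 2, 3, 6, 7, 9}
Component of 7: {0, 1, 2, 3, 6, 7, 9}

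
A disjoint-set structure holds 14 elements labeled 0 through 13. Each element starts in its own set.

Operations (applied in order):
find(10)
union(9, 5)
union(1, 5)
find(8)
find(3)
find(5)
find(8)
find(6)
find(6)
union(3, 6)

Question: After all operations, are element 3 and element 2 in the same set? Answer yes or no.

Answer: no

Derivation:
Step 1: find(10) -> no change; set of 10 is {10}
Step 2: union(9, 5) -> merged; set of 9 now {5, 9}
Step 3: union(1, 5) -> merged; set of 1 now {1, 5, 9}
Step 4: find(8) -> no change; set of 8 is {8}
Step 5: find(3) -> no change; set of 3 is {3}
Step 6: find(5) -> no change; set of 5 is {1, 5, 9}
Step 7: find(8) -> no change; set of 8 is {8}
Step 8: find(6) -> no change; set of 6 is {6}
Step 9: find(6) -> no change; set of 6 is {6}
Step 10: union(3, 6) -> merged; set of 3 now {3, 6}
Set of 3: {3, 6}; 2 is not a member.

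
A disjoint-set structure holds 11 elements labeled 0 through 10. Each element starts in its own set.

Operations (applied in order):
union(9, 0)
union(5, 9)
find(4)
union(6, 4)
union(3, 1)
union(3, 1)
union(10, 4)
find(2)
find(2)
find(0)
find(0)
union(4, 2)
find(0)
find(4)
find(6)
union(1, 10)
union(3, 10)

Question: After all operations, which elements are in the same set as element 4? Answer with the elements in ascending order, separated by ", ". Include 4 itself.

Step 1: union(9, 0) -> merged; set of 9 now {0, 9}
Step 2: union(5, 9) -> merged; set of 5 now {0, 5, 9}
Step 3: find(4) -> no change; set of 4 is {4}
Step 4: union(6, 4) -> merged; set of 6 now {4, 6}
Step 5: union(3, 1) -> merged; set of 3 now {1, 3}
Step 6: union(3, 1) -> already same set; set of 3 now {1, 3}
Step 7: union(10, 4) -> merged; set of 10 now {4, 6, 10}
Step 8: find(2) -> no change; set of 2 is {2}
Step 9: find(2) -> no change; set of 2 is {2}
Step 10: find(0) -> no change; set of 0 is {0, 5, 9}
Step 11: find(0) -> no change; set of 0 is {0, 5, 9}
Step 12: union(4, 2) -> merged; set of 4 now {2, 4, 6, 10}
Step 13: find(0) -> no change; set of 0 is {0, 5, 9}
Step 14: find(4) -> no change; set of 4 is {2, 4, 6, 10}
Step 15: find(6) -> no change; set of 6 is {2, 4, 6, 10}
Step 16: union(1, 10) -> merged; set of 1 now {1, 2, 3, 4, 6, 10}
Step 17: union(3, 10) -> already same set; set of 3 now {1, 2, 3, 4, 6, 10}
Component of 4: {1, 2, 3, 4, 6, 10}

Answer: 1, 2, 3, 4, 6, 10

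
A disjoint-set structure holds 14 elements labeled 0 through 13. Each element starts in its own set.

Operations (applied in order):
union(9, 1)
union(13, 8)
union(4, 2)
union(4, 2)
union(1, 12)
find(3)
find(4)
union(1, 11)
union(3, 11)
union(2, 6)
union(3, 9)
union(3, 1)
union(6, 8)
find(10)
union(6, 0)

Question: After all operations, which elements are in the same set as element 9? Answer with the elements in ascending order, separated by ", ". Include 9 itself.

Answer: 1, 3, 9, 11, 12

Derivation:
Step 1: union(9, 1) -> merged; set of 9 now {1, 9}
Step 2: union(13, 8) -> merged; set of 13 now {8, 13}
Step 3: union(4, 2) -> merged; set of 4 now {2, 4}
Step 4: union(4, 2) -> already same set; set of 4 now {2, 4}
Step 5: union(1, 12) -> merged; set of 1 now {1, 9, 12}
Step 6: find(3) -> no change; set of 3 is {3}
Step 7: find(4) -> no change; set of 4 is {2, 4}
Step 8: union(1, 11) -> merged; set of 1 now {1, 9, 11, 12}
Step 9: union(3, 11) -> merged; set of 3 now {1, 3, 9, 11, 12}
Step 10: union(2, 6) -> merged; set of 2 now {2, 4, 6}
Step 11: union(3, 9) -> already same set; set of 3 now {1, 3, 9, 11, 12}
Step 12: union(3, 1) -> already same set; set of 3 now {1, 3, 9, 11, 12}
Step 13: union(6, 8) -> merged; set of 6 now {2, 4, 6, 8, 13}
Step 14: find(10) -> no change; set of 10 is {10}
Step 15: union(6, 0) -> merged; set of 6 now {0, 2, 4, 6, 8, 13}
Component of 9: {1, 3, 9, 11, 12}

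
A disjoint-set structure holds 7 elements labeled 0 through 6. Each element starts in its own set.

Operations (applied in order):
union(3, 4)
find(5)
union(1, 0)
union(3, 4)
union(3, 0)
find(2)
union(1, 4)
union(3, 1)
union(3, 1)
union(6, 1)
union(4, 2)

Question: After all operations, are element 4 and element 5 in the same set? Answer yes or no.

Step 1: union(3, 4) -> merged; set of 3 now {3, 4}
Step 2: find(5) -> no change; set of 5 is {5}
Step 3: union(1, 0) -> merged; set of 1 now {0, 1}
Step 4: union(3, 4) -> already same set; set of 3 now {3, 4}
Step 5: union(3, 0) -> merged; set of 3 now {0, 1, 3, 4}
Step 6: find(2) -> no change; set of 2 is {2}
Step 7: union(1, 4) -> already same set; set of 1 now {0, 1, 3, 4}
Step 8: union(3, 1) -> already same set; set of 3 now {0, 1, 3, 4}
Step 9: union(3, 1) -> already same set; set of 3 now {0, 1, 3, 4}
Step 10: union(6, 1) -> merged; set of 6 now {0, 1, 3, 4, 6}
Step 11: union(4, 2) -> merged; set of 4 now {0, 1, 2, 3, 4, 6}
Set of 4: {0, 1, 2, 3, 4, 6}; 5 is not a member.

Answer: no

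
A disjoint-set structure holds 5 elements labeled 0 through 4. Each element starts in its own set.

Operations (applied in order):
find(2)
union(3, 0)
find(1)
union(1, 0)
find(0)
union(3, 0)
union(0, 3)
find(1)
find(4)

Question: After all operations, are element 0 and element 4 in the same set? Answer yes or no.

Answer: no

Derivation:
Step 1: find(2) -> no change; set of 2 is {2}
Step 2: union(3, 0) -> merged; set of 3 now {0, 3}
Step 3: find(1) -> no change; set of 1 is {1}
Step 4: union(1, 0) -> merged; set of 1 now {0, 1, 3}
Step 5: find(0) -> no change; set of 0 is {0, 1, 3}
Step 6: union(3, 0) -> already same set; set of 3 now {0, 1, 3}
Step 7: union(0, 3) -> already same set; set of 0 now {0, 1, 3}
Step 8: find(1) -> no change; set of 1 is {0, 1, 3}
Step 9: find(4) -> no change; set of 4 is {4}
Set of 0: {0, 1, 3}; 4 is not a member.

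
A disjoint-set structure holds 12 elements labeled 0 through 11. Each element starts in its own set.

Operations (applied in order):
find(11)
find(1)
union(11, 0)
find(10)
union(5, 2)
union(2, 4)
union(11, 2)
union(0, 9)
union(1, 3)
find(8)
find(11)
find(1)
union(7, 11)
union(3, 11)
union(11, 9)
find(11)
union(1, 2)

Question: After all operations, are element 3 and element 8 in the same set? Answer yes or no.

Answer: no

Derivation:
Step 1: find(11) -> no change; set of 11 is {11}
Step 2: find(1) -> no change; set of 1 is {1}
Step 3: union(11, 0) -> merged; set of 11 now {0, 11}
Step 4: find(10) -> no change; set of 10 is {10}
Step 5: union(5, 2) -> merged; set of 5 now {2, 5}
Step 6: union(2, 4) -> merged; set of 2 now {2, 4, 5}
Step 7: union(11, 2) -> merged; set of 11 now {0, 2, 4, 5, 11}
Step 8: union(0, 9) -> merged; set of 0 now {0, 2, 4, 5, 9, 11}
Step 9: union(1, 3) -> merged; set of 1 now {1, 3}
Step 10: find(8) -> no change; set of 8 is {8}
Step 11: find(11) -> no change; set of 11 is {0, 2, 4, 5, 9, 11}
Step 12: find(1) -> no change; set of 1 is {1, 3}
Step 13: union(7, 11) -> merged; set of 7 now {0, 2, 4, 5, 7, 9, 11}
Step 14: union(3, 11) -> merged; set of 3 now {0, 1, 2, 3, 4, 5, 7, 9, 11}
Step 15: union(11, 9) -> already same set; set of 11 now {0, 1, 2, 3, 4, 5, 7, 9, 11}
Step 16: find(11) -> no change; set of 11 is {0, 1, 2, 3, 4, 5, 7, 9, 11}
Step 17: union(1, 2) -> already same set; set of 1 now {0, 1, 2, 3, 4, 5, 7, 9, 11}
Set of 3: {0, 1, 2, 3, 4, 5, 7, 9, 11}; 8 is not a member.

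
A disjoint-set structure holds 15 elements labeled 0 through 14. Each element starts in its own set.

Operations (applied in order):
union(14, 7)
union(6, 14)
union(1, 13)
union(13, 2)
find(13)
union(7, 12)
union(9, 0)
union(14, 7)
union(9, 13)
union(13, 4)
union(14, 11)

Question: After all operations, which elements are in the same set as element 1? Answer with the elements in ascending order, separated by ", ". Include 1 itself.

Step 1: union(14, 7) -> merged; set of 14 now {7, 14}
Step 2: union(6, 14) -> merged; set of 6 now {6, 7, 14}
Step 3: union(1, 13) -> merged; set of 1 now {1, 13}
Step 4: union(13, 2) -> merged; set of 13 now {1, 2, 13}
Step 5: find(13) -> no change; set of 13 is {1, 2, 13}
Step 6: union(7, 12) -> merged; set of 7 now {6, 7, 12, 14}
Step 7: union(9, 0) -> merged; set of 9 now {0, 9}
Step 8: union(14, 7) -> already same set; set of 14 now {6, 7, 12, 14}
Step 9: union(9, 13) -> merged; set of 9 now {0, 1, 2, 9, 13}
Step 10: union(13, 4) -> merged; set of 13 now {0, 1, 2, 4, 9, 13}
Step 11: union(14, 11) -> merged; set of 14 now {6, 7, 11, 12, 14}
Component of 1: {0, 1, 2, 4, 9, 13}

Answer: 0, 1, 2, 4, 9, 13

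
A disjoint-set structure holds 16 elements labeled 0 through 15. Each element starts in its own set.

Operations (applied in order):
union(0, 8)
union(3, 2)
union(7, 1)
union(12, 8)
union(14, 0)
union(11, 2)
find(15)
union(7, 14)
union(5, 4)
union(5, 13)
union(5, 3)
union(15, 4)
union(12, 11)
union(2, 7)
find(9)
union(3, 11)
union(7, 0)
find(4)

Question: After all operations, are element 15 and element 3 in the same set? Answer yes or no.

Answer: yes

Derivation:
Step 1: union(0, 8) -> merged; set of 0 now {0, 8}
Step 2: union(3, 2) -> merged; set of 3 now {2, 3}
Step 3: union(7, 1) -> merged; set of 7 now {1, 7}
Step 4: union(12, 8) -> merged; set of 12 now {0, 8, 12}
Step 5: union(14, 0) -> merged; set of 14 now {0, 8, 12, 14}
Step 6: union(11, 2) -> merged; set of 11 now {2, 3, 11}
Step 7: find(15) -> no change; set of 15 is {15}
Step 8: union(7, 14) -> merged; set of 7 now {0, 1, 7, 8, 12, 14}
Step 9: union(5, 4) -> merged; set of 5 now {4, 5}
Step 10: union(5, 13) -> merged; set of 5 now {4, 5, 13}
Step 11: union(5, 3) -> merged; set of 5 now {2, 3, 4, 5, 11, 13}
Step 12: union(15, 4) -> merged; set of 15 now {2, 3, 4, 5, 11, 13, 15}
Step 13: union(12, 11) -> merged; set of 12 now {0, 1, 2, 3, 4, 5, 7, 8, 11, 12, 13, 14, 15}
Step 14: union(2, 7) -> already same set; set of 2 now {0, 1, 2, 3, 4, 5, 7, 8, 11, 12, 13, 14, 15}
Step 15: find(9) -> no change; set of 9 is {9}
Step 16: union(3, 11) -> already same set; set of 3 now {0, 1, 2, 3, 4, 5, 7, 8, 11, 12, 13, 14, 15}
Step 17: union(7, 0) -> already same set; set of 7 now {0, 1, 2, 3, 4, 5, 7, 8, 11, 12, 13, 14, 15}
Step 18: find(4) -> no change; set of 4 is {0, 1, 2, 3, 4, 5, 7, 8, 11, 12, 13, 14, 15}
Set of 15: {0, 1, 2, 3, 4, 5, 7, 8, 11, 12, 13, 14, 15}; 3 is a member.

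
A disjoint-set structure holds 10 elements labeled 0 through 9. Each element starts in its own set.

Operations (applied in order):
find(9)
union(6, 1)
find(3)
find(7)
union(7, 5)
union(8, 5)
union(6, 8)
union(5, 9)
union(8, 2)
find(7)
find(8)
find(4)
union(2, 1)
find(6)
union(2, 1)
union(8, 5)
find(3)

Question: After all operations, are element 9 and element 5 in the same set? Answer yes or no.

Step 1: find(9) -> no change; set of 9 is {9}
Step 2: union(6, 1) -> merged; set of 6 now {1, 6}
Step 3: find(3) -> no change; set of 3 is {3}
Step 4: find(7) -> no change; set of 7 is {7}
Step 5: union(7, 5) -> merged; set of 7 now {5, 7}
Step 6: union(8, 5) -> merged; set of 8 now {5, 7, 8}
Step 7: union(6, 8) -> merged; set of 6 now {1, 5, 6, 7, 8}
Step 8: union(5, 9) -> merged; set of 5 now {1, 5, 6, 7, 8, 9}
Step 9: union(8, 2) -> merged; set of 8 now {1, 2, 5, 6, 7, 8, 9}
Step 10: find(7) -> no change; set of 7 is {1, 2, 5, 6, 7, 8, 9}
Step 11: find(8) -> no change; set of 8 is {1, 2, 5, 6, 7, 8, 9}
Step 12: find(4) -> no change; set of 4 is {4}
Step 13: union(2, 1) -> already same set; set of 2 now {1, 2, 5, 6, 7, 8, 9}
Step 14: find(6) -> no change; set of 6 is {1, 2, 5, 6, 7, 8, 9}
Step 15: union(2, 1) -> already same set; set of 2 now {1, 2, 5, 6, 7, 8, 9}
Step 16: union(8, 5) -> already same set; set of 8 now {1, 2, 5, 6, 7, 8, 9}
Step 17: find(3) -> no change; set of 3 is {3}
Set of 9: {1, 2, 5, 6, 7, 8, 9}; 5 is a member.

Answer: yes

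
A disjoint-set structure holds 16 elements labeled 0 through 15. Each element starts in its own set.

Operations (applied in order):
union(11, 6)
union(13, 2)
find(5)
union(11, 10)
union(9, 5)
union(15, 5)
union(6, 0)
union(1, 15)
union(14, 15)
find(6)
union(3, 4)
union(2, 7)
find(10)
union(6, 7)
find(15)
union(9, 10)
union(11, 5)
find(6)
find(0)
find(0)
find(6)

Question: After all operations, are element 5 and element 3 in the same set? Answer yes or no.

Answer: no

Derivation:
Step 1: union(11, 6) -> merged; set of 11 now {6, 11}
Step 2: union(13, 2) -> merged; set of 13 now {2, 13}
Step 3: find(5) -> no change; set of 5 is {5}
Step 4: union(11, 10) -> merged; set of 11 now {6, 10, 11}
Step 5: union(9, 5) -> merged; set of 9 now {5, 9}
Step 6: union(15, 5) -> merged; set of 15 now {5, 9, 15}
Step 7: union(6, 0) -> merged; set of 6 now {0, 6, 10, 11}
Step 8: union(1, 15) -> merged; set of 1 now {1, 5, 9, 15}
Step 9: union(14, 15) -> merged; set of 14 now {1, 5, 9, 14, 15}
Step 10: find(6) -> no change; set of 6 is {0, 6, 10, 11}
Step 11: union(3, 4) -> merged; set of 3 now {3, 4}
Step 12: union(2, 7) -> merged; set of 2 now {2, 7, 13}
Step 13: find(10) -> no change; set of 10 is {0, 6, 10, 11}
Step 14: union(6, 7) -> merged; set of 6 now {0, 2, 6, 7, 10, 11, 13}
Step 15: find(15) -> no change; set of 15 is {1, 5, 9, 14, 15}
Step 16: union(9, 10) -> merged; set of 9 now {0, 1, 2, 5, 6, 7, 9, 10, 11, 13, 14, 15}
Step 17: union(11, 5) -> already same set; set of 11 now {0, 1, 2, 5, 6, 7, 9, 10, 11, 13, 14, 15}
Step 18: find(6) -> no change; set of 6 is {0, 1, 2, 5, 6, 7, 9, 10, 11, 13, 14, 15}
Step 19: find(0) -> no change; set of 0 is {0, 1, 2, 5, 6, 7, 9, 10, 11, 13, 14, 15}
Step 20: find(0) -> no change; set of 0 is {0, 1, 2, 5, 6, 7, 9, 10, 11, 13, 14, 15}
Step 21: find(6) -> no change; set of 6 is {0, 1, 2, 5, 6, 7, 9, 10, 11, 13, 14, 15}
Set of 5: {0, 1, 2, 5, 6, 7, 9, 10, 11, 13, 14, 15}; 3 is not a member.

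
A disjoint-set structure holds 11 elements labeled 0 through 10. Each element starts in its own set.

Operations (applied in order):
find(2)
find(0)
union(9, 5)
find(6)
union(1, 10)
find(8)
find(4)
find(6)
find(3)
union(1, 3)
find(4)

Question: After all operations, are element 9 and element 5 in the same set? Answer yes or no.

Step 1: find(2) -> no change; set of 2 is {2}
Step 2: find(0) -> no change; set of 0 is {0}
Step 3: union(9, 5) -> merged; set of 9 now {5, 9}
Step 4: find(6) -> no change; set of 6 is {6}
Step 5: union(1, 10) -> merged; set of 1 now {1, 10}
Step 6: find(8) -> no change; set of 8 is {8}
Step 7: find(4) -> no change; set of 4 is {4}
Step 8: find(6) -> no change; set of 6 is {6}
Step 9: find(3) -> no change; set of 3 is {3}
Step 10: union(1, 3) -> merged; set of 1 now {1, 3, 10}
Step 11: find(4) -> no change; set of 4 is {4}
Set of 9: {5, 9}; 5 is a member.

Answer: yes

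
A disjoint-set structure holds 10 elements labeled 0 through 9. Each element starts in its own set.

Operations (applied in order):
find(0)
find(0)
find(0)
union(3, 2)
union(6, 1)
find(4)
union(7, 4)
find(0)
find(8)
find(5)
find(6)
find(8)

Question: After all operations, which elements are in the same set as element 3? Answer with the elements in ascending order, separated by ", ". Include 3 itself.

Answer: 2, 3

Derivation:
Step 1: find(0) -> no change; set of 0 is {0}
Step 2: find(0) -> no change; set of 0 is {0}
Step 3: find(0) -> no change; set of 0 is {0}
Step 4: union(3, 2) -> merged; set of 3 now {2, 3}
Step 5: union(6, 1) -> merged; set of 6 now {1, 6}
Step 6: find(4) -> no change; set of 4 is {4}
Step 7: union(7, 4) -> merged; set of 7 now {4, 7}
Step 8: find(0) -> no change; set of 0 is {0}
Step 9: find(8) -> no change; set of 8 is {8}
Step 10: find(5) -> no change; set of 5 is {5}
Step 11: find(6) -> no change; set of 6 is {1, 6}
Step 12: find(8) -> no change; set of 8 is {8}
Component of 3: {2, 3}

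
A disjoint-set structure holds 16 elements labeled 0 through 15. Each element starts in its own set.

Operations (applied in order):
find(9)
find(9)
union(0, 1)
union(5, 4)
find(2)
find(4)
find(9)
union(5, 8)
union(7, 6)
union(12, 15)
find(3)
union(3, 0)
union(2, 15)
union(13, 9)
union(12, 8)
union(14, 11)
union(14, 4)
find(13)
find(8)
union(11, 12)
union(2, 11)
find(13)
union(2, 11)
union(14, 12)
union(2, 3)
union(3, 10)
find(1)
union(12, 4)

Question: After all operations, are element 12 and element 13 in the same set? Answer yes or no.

Step 1: find(9) -> no change; set of 9 is {9}
Step 2: find(9) -> no change; set of 9 is {9}
Step 3: union(0, 1) -> merged; set of 0 now {0, 1}
Step 4: union(5, 4) -> merged; set of 5 now {4, 5}
Step 5: find(2) -> no change; set of 2 is {2}
Step 6: find(4) -> no change; set of 4 is {4, 5}
Step 7: find(9) -> no change; set of 9 is {9}
Step 8: union(5, 8) -> merged; set of 5 now {4, 5, 8}
Step 9: union(7, 6) -> merged; set of 7 now {6, 7}
Step 10: union(12, 15) -> merged; set of 12 now {12, 15}
Step 11: find(3) -> no change; set of 3 is {3}
Step 12: union(3, 0) -> merged; set of 3 now {0, 1, 3}
Step 13: union(2, 15) -> merged; set of 2 now {2, 12, 15}
Step 14: union(13, 9) -> merged; set of 13 now {9, 13}
Step 15: union(12, 8) -> merged; set of 12 now {2, 4, 5, 8, 12, 15}
Step 16: union(14, 11) -> merged; set of 14 now {11, 14}
Step 17: union(14, 4) -> merged; set of 14 now {2, 4, 5, 8, 11, 12, 14, 15}
Step 18: find(13) -> no change; set of 13 is {9, 13}
Step 19: find(8) -> no change; set of 8 is {2, 4, 5, 8, 11, 12, 14, 15}
Step 20: union(11, 12) -> already same set; set of 11 now {2, 4, 5, 8, 11, 12, 14, 15}
Step 21: union(2, 11) -> already same set; set of 2 now {2, 4, 5, 8, 11, 12, 14, 15}
Step 22: find(13) -> no change; set of 13 is {9, 13}
Step 23: union(2, 11) -> already same set; set of 2 now {2, 4, 5, 8, 11, 12, 14, 15}
Step 24: union(14, 12) -> already same set; set of 14 now {2, 4, 5, 8, 11, 12, 14, 15}
Step 25: union(2, 3) -> merged; set of 2 now {0, 1, 2, 3, 4, 5, 8, 11, 12, 14, 15}
Step 26: union(3, 10) -> merged; set of 3 now {0, 1, 2, 3, 4, 5, 8, 10, 11, 12, 14, 15}
Step 27: find(1) -> no change; set of 1 is {0, 1, 2, 3, 4, 5, 8, 10, 11, 12, 14, 15}
Step 28: union(12, 4) -> already same set; set of 12 now {0, 1, 2, 3, 4, 5, 8, 10, 11, 12, 14, 15}
Set of 12: {0, 1, 2, 3, 4, 5, 8, 10, 11, 12, 14, 15}; 13 is not a member.

Answer: no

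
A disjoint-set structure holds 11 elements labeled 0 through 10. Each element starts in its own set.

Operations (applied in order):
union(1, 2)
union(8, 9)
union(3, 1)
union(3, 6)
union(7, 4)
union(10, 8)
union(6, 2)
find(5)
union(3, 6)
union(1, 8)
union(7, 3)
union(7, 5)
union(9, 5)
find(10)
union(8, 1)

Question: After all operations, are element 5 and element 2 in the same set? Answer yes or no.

Answer: yes

Derivation:
Step 1: union(1, 2) -> merged; set of 1 now {1, 2}
Step 2: union(8, 9) -> merged; set of 8 now {8, 9}
Step 3: union(3, 1) -> merged; set of 3 now {1, 2, 3}
Step 4: union(3, 6) -> merged; set of 3 now {1, 2, 3, 6}
Step 5: union(7, 4) -> merged; set of 7 now {4, 7}
Step 6: union(10, 8) -> merged; set of 10 now {8, 9, 10}
Step 7: union(6, 2) -> already same set; set of 6 now {1, 2, 3, 6}
Step 8: find(5) -> no change; set of 5 is {5}
Step 9: union(3, 6) -> already same set; set of 3 now {1, 2, 3, 6}
Step 10: union(1, 8) -> merged; set of 1 now {1, 2, 3, 6, 8, 9, 10}
Step 11: union(7, 3) -> merged; set of 7 now {1, 2, 3, 4, 6, 7, 8, 9, 10}
Step 12: union(7, 5) -> merged; set of 7 now {1, 2, 3, 4, 5, 6, 7, 8, 9, 10}
Step 13: union(9, 5) -> already same set; set of 9 now {1, 2, 3, 4, 5, 6, 7, 8, 9, 10}
Step 14: find(10) -> no change; set of 10 is {1, 2, 3, 4, 5, 6, 7, 8, 9, 10}
Step 15: union(8, 1) -> already same set; set of 8 now {1, 2, 3, 4, 5, 6, 7, 8, 9, 10}
Set of 5: {1, 2, 3, 4, 5, 6, 7, 8, 9, 10}; 2 is a member.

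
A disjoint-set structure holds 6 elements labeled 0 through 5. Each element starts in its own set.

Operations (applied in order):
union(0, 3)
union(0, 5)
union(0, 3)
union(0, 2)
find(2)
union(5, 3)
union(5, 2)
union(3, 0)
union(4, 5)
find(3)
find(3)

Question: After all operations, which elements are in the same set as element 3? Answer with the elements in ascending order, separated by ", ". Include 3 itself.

Step 1: union(0, 3) -> merged; set of 0 now {0, 3}
Step 2: union(0, 5) -> merged; set of 0 now {0, 3, 5}
Step 3: union(0, 3) -> already same set; set of 0 now {0, 3, 5}
Step 4: union(0, 2) -> merged; set of 0 now {0, 2, 3, 5}
Step 5: find(2) -> no change; set of 2 is {0, 2, 3, 5}
Step 6: union(5, 3) -> already same set; set of 5 now {0, 2, 3, 5}
Step 7: union(5, 2) -> already same set; set of 5 now {0, 2, 3, 5}
Step 8: union(3, 0) -> already same set; set of 3 now {0, 2, 3, 5}
Step 9: union(4, 5) -> merged; set of 4 now {0, 2, 3, 4, 5}
Step 10: find(3) -> no change; set of 3 is {0, 2, 3, 4, 5}
Step 11: find(3) -> no change; set of 3 is {0, 2, 3, 4, 5}
Component of 3: {0, 2, 3, 4, 5}

Answer: 0, 2, 3, 4, 5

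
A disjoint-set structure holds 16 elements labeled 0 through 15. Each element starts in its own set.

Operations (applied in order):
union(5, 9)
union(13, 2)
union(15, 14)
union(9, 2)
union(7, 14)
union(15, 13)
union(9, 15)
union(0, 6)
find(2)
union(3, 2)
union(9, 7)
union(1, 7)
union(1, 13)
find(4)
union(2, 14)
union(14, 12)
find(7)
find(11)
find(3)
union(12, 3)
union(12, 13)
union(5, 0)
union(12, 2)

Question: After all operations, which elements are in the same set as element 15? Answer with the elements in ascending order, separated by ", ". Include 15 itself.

Answer: 0, 1, 2, 3, 5, 6, 7, 9, 12, 13, 14, 15

Derivation:
Step 1: union(5, 9) -> merged; set of 5 now {5, 9}
Step 2: union(13, 2) -> merged; set of 13 now {2, 13}
Step 3: union(15, 14) -> merged; set of 15 now {14, 15}
Step 4: union(9, 2) -> merged; set of 9 now {2, 5, 9, 13}
Step 5: union(7, 14) -> merged; set of 7 now {7, 14, 15}
Step 6: union(15, 13) -> merged; set of 15 now {2, 5, 7, 9, 13, 14, 15}
Step 7: union(9, 15) -> already same set; set of 9 now {2, 5, 7, 9, 13, 14, 15}
Step 8: union(0, 6) -> merged; set of 0 now {0, 6}
Step 9: find(2) -> no change; set of 2 is {2, 5, 7, 9, 13, 14, 15}
Step 10: union(3, 2) -> merged; set of 3 now {2, 3, 5, 7, 9, 13, 14, 15}
Step 11: union(9, 7) -> already same set; set of 9 now {2, 3, 5, 7, 9, 13, 14, 15}
Step 12: union(1, 7) -> merged; set of 1 now {1, 2, 3, 5, 7, 9, 13, 14, 15}
Step 13: union(1, 13) -> already same set; set of 1 now {1, 2, 3, 5, 7, 9, 13, 14, 15}
Step 14: find(4) -> no change; set of 4 is {4}
Step 15: union(2, 14) -> already same set; set of 2 now {1, 2, 3, 5, 7, 9, 13, 14, 15}
Step 16: union(14, 12) -> merged; set of 14 now {1, 2, 3, 5, 7, 9, 12, 13, 14, 15}
Step 17: find(7) -> no change; set of 7 is {1, 2, 3, 5, 7, 9, 12, 13, 14, 15}
Step 18: find(11) -> no change; set of 11 is {11}
Step 19: find(3) -> no change; set of 3 is {1, 2, 3, 5, 7, 9, 12, 13, 14, 15}
Step 20: union(12, 3) -> already same set; set of 12 now {1, 2, 3, 5, 7, 9, 12, 13, 14, 15}
Step 21: union(12, 13) -> already same set; set of 12 now {1, 2, 3, 5, 7, 9, 12, 13, 14, 15}
Step 22: union(5, 0) -> merged; set of 5 now {0, 1, 2, 3, 5, 6, 7, 9, 12, 13, 14, 15}
Step 23: union(12, 2) -> already same set; set of 12 now {0, 1, 2, 3, 5, 6, 7, 9, 12, 13, 14, 15}
Component of 15: {0, 1, 2, 3, 5, 6, 7, 9, 12, 13, 14, 15}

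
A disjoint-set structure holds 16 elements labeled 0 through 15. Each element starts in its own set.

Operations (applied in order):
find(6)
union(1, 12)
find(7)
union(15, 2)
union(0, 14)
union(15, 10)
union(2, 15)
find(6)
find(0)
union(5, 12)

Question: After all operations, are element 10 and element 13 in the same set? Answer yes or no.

Step 1: find(6) -> no change; set of 6 is {6}
Step 2: union(1, 12) -> merged; set of 1 now {1, 12}
Step 3: find(7) -> no change; set of 7 is {7}
Step 4: union(15, 2) -> merged; set of 15 now {2, 15}
Step 5: union(0, 14) -> merged; set of 0 now {0, 14}
Step 6: union(15, 10) -> merged; set of 15 now {2, 10, 15}
Step 7: union(2, 15) -> already same set; set of 2 now {2, 10, 15}
Step 8: find(6) -> no change; set of 6 is {6}
Step 9: find(0) -> no change; set of 0 is {0, 14}
Step 10: union(5, 12) -> merged; set of 5 now {1, 5, 12}
Set of 10: {2, 10, 15}; 13 is not a member.

Answer: no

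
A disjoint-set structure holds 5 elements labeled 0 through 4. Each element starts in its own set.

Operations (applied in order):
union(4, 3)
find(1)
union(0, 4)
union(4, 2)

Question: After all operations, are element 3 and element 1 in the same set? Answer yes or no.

Answer: no

Derivation:
Step 1: union(4, 3) -> merged; set of 4 now {3, 4}
Step 2: find(1) -> no change; set of 1 is {1}
Step 3: union(0, 4) -> merged; set of 0 now {0, 3, 4}
Step 4: union(4, 2) -> merged; set of 4 now {0, 2, 3, 4}
Set of 3: {0, 2, 3, 4}; 1 is not a member.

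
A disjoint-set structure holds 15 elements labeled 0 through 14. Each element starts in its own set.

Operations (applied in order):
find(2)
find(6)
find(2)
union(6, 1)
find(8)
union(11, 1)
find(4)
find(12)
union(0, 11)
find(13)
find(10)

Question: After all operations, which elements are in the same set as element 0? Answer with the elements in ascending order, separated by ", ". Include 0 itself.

Answer: 0, 1, 6, 11

Derivation:
Step 1: find(2) -> no change; set of 2 is {2}
Step 2: find(6) -> no change; set of 6 is {6}
Step 3: find(2) -> no change; set of 2 is {2}
Step 4: union(6, 1) -> merged; set of 6 now {1, 6}
Step 5: find(8) -> no change; set of 8 is {8}
Step 6: union(11, 1) -> merged; set of 11 now {1, 6, 11}
Step 7: find(4) -> no change; set of 4 is {4}
Step 8: find(12) -> no change; set of 12 is {12}
Step 9: union(0, 11) -> merged; set of 0 now {0, 1, 6, 11}
Step 10: find(13) -> no change; set of 13 is {13}
Step 11: find(10) -> no change; set of 10 is {10}
Component of 0: {0, 1, 6, 11}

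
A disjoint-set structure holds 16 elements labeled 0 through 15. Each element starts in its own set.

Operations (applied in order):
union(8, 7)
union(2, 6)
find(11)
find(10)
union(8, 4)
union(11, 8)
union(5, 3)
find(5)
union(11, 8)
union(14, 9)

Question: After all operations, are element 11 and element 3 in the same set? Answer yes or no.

Step 1: union(8, 7) -> merged; set of 8 now {7, 8}
Step 2: union(2, 6) -> merged; set of 2 now {2, 6}
Step 3: find(11) -> no change; set of 11 is {11}
Step 4: find(10) -> no change; set of 10 is {10}
Step 5: union(8, 4) -> merged; set of 8 now {4, 7, 8}
Step 6: union(11, 8) -> merged; set of 11 now {4, 7, 8, 11}
Step 7: union(5, 3) -> merged; set of 5 now {3, 5}
Step 8: find(5) -> no change; set of 5 is {3, 5}
Step 9: union(11, 8) -> already same set; set of 11 now {4, 7, 8, 11}
Step 10: union(14, 9) -> merged; set of 14 now {9, 14}
Set of 11: {4, 7, 8, 11}; 3 is not a member.

Answer: no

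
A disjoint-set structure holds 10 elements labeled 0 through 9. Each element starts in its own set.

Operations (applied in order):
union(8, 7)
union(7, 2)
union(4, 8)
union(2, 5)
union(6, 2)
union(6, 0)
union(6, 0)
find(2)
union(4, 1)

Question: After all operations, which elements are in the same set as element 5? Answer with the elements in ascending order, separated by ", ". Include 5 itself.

Answer: 0, 1, 2, 4, 5, 6, 7, 8

Derivation:
Step 1: union(8, 7) -> merged; set of 8 now {7, 8}
Step 2: union(7, 2) -> merged; set of 7 now {2, 7, 8}
Step 3: union(4, 8) -> merged; set of 4 now {2, 4, 7, 8}
Step 4: union(2, 5) -> merged; set of 2 now {2, 4, 5, 7, 8}
Step 5: union(6, 2) -> merged; set of 6 now {2, 4, 5, 6, 7, 8}
Step 6: union(6, 0) -> merged; set of 6 now {0, 2, 4, 5, 6, 7, 8}
Step 7: union(6, 0) -> already same set; set of 6 now {0, 2, 4, 5, 6, 7, 8}
Step 8: find(2) -> no change; set of 2 is {0, 2, 4, 5, 6, 7, 8}
Step 9: union(4, 1) -> merged; set of 4 now {0, 1, 2, 4, 5, 6, 7, 8}
Component of 5: {0, 1, 2, 4, 5, 6, 7, 8}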